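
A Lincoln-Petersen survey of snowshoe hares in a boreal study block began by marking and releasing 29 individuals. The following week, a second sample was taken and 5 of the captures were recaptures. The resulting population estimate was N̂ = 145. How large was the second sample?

C = 25

From N = M·C/R: C = N·R / M = 145·5 / 29 = 725 / 29 = 25.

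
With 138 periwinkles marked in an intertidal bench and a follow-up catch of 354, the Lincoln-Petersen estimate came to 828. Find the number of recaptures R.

From N = M·C/R: R = M·C / N = 138·354 / 828 = 48852 / 828 = 59.

R = 59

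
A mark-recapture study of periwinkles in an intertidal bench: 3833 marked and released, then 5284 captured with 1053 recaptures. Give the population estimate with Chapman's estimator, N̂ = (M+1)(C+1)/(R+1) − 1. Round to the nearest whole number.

N̂ = (3833+1)(5284+1)/(1053+1) − 1 = 3834·5285/1054 − 1
= 20262690/1054 − 1 ≈ 19224.6 − 1 ≈ 19223.6 → 19224

N ≈ 19,224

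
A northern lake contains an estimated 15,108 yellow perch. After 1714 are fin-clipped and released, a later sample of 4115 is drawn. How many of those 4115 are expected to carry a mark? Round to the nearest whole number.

Expected recaptures E[R] = M·C / N.
E[R] = 1714 × 4115 / 15108 = 7053110 / 15108 ≈ 466.8 → 467

expected recaptures ≈ 467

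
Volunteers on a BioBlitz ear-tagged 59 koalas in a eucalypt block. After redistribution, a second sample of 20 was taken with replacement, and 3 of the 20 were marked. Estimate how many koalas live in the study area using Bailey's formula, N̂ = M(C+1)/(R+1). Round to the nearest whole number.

N̂ = 59·(20+1)/(3+1) = 59·21/4 = 1239/4 ≈ 309.8 → 310

N ≈ 310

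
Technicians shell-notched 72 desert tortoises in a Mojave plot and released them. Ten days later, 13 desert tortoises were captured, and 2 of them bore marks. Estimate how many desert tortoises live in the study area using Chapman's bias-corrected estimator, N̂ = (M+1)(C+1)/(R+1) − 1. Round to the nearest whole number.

N̂ = (72+1)(13+1)/(2+1) − 1 = 73·14/3 − 1
= 1022/3 − 1 ≈ 340.7 − 1 ≈ 339.7 → 340

N ≈ 340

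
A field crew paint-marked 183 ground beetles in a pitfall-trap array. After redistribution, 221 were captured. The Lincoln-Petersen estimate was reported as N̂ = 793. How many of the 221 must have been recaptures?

R = 51

From N = M·C/R: R = M·C / N = 183·221 / 793 = 40443 / 793 = 51.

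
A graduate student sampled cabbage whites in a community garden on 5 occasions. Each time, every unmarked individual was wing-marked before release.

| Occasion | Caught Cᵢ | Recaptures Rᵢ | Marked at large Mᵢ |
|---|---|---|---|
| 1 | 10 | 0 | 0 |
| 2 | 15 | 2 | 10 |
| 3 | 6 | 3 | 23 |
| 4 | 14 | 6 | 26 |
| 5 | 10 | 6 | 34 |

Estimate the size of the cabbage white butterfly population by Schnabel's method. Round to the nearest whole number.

N ≈ 58

Σ MᵢCᵢ = 0·10 + 10·15 + 23·6 + 26·14 + 34·10 = 0 + 150 + 138 + 364 + 340 = 992
Σ Rᵢ = 0 + 2 + 3 + 6 + 6 = 17
N̂ = 992 / 17 ≈ 58.4 → 58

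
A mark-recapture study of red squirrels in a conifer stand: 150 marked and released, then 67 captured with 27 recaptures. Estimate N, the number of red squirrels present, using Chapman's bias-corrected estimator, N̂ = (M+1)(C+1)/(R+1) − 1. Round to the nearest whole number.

N̂ = (150+1)(67+1)/(27+1) − 1 = 151·68/28 − 1
= 10268/28 − 1 ≈ 366.7 − 1 ≈ 365.7 → 366

N ≈ 366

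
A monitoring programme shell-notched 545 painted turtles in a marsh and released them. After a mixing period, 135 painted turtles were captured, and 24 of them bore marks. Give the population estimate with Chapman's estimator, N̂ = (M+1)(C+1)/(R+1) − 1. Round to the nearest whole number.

N ≈ 2969

N̂ = (545+1)(135+1)/(24+1) − 1 = 546·136/25 − 1
= 74256/25 − 1 ≈ 2970.2 − 1 ≈ 2969.2 → 2969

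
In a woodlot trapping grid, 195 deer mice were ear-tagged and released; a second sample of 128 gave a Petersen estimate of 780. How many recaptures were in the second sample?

R = 32

From N = M·C/R: R = M·C / N = 195·128 / 780 = 24960 / 780 = 32.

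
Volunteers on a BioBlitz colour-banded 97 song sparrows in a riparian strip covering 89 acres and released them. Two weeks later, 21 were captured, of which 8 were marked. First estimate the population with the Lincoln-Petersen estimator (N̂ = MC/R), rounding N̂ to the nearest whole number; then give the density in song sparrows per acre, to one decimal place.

N̂ = 97·21/8 = 2037/8 ≈ 254.6 → 255
Density = N̂ / area = 255 / 89 ≈ 2.87 → 2.9 per acre

density ≈ 2.9 song sparrows per acre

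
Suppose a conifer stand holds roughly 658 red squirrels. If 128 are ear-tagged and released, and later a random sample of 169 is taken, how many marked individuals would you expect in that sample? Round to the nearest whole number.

expected recaptures ≈ 33

The marked fraction of the population is 128/658, so in a sample of 169 expect C·(M/N) marked.
E[R] = 128 × 169 / 658 = 21632 / 658 ≈ 32.9 → 33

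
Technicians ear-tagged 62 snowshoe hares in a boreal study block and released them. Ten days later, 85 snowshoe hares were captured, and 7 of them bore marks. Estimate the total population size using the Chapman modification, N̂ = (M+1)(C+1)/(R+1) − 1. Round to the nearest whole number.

N ≈ 676

N̂ = (62+1)(85+1)/(7+1) − 1 = 63·86/8 − 1
= 5418/8 − 1 ≈ 677.2 − 1 ≈ 676.2 → 676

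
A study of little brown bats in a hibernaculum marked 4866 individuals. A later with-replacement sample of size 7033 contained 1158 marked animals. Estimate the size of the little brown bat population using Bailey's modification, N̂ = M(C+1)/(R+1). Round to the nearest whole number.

N̂ = 4866·(7033+1)/(1158+1) = 4866·7034/1159 = 34227444/1159 ≈ 29531.9 → 29532

N ≈ 29,532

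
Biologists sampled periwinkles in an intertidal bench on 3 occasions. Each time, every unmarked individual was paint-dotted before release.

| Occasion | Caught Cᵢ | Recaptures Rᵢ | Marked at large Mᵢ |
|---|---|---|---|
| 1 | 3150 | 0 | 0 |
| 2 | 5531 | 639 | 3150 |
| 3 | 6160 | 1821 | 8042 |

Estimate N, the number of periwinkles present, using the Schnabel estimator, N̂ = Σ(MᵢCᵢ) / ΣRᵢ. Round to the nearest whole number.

N ≈ 27,220

Σ MᵢCᵢ = 0·3150 + 3150·5531 + 8042·6160 = 0 + 17422650 + 49538720 = 66961370
Σ Rᵢ = 0 + 639 + 1821 = 2460
N̂ = 66961370 / 2460 ≈ 27220.1 → 27220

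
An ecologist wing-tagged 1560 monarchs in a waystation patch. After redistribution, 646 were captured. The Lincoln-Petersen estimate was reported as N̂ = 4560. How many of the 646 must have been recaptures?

R = 221

From N = M·C/R: R = M·C / N = 1560·646 / 4560 = 1007760 / 4560 = 221.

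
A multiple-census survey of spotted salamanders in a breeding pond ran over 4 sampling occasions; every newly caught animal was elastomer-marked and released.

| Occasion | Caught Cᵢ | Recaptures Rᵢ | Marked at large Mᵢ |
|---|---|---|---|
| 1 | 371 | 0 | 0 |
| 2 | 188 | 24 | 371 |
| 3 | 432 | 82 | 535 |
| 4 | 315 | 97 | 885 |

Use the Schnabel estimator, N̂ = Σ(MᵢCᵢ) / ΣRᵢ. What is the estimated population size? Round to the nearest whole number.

Σ MᵢCᵢ = 0·371 + 371·188 + 535·432 + 885·315 = 0 + 69748 + 231120 + 278775 = 579643
Σ Rᵢ = 0 + 24 + 82 + 97 = 203
N̂ = 579643 / 203 ≈ 2855.4 → 2855

N ≈ 2855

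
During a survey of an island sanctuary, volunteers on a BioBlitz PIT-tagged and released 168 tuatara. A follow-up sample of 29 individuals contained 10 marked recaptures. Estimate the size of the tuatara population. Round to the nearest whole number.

N ≈ 487

If marked individuals mix randomly, R/C ≈ M/N, giving N ≈ M·C/R.
N = (168 × 29) / 10 = 4872 / 10 ≈ 487.2 → 487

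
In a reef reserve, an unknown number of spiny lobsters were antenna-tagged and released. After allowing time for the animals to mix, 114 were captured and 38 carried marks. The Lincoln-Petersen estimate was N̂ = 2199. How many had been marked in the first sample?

M = 733

From N = M·C/R: M = N·R / C = 2199·38 / 114 = 83562 / 114 = 733.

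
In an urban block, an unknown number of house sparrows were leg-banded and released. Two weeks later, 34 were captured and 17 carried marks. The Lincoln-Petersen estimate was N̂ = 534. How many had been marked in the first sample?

M = 267

From N = M·C/R: M = N·R / C = 534·17 / 34 = 9078 / 34 = 267.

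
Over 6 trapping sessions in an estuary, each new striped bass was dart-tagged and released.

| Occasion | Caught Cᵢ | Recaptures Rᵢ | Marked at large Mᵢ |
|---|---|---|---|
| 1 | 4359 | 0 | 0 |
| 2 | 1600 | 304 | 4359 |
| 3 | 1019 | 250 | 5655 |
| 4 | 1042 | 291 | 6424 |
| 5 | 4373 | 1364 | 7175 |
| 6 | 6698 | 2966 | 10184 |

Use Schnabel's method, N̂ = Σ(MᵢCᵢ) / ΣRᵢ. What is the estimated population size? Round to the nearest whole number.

N ≈ 22,999

Σ MᵢCᵢ = 0·4359 + 4359·1600 + 5655·1019 + 6424·1042 + 7175·4373 + 10184·6698 = 0 + 6974400 + 5762445 + 6693808 + 31376275 + 68212432 = 119019360
Σ Rᵢ = 0 + 304 + 250 + 291 + 1364 + 2966 = 5175
N̂ = 119019360 / 5175 ≈ 22998.9 → 22999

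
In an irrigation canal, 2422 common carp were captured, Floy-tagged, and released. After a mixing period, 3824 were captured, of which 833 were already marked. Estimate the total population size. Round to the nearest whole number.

N = (2422 × 3824) / 833 = 9261728 / 833 ≈ 11118.5 → 11119

N ≈ 11,119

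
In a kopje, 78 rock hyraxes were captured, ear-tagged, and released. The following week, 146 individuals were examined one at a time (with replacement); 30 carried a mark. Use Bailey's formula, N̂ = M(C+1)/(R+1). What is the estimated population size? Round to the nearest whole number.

N ≈ 370

N̂ = 78·(146+1)/(30+1) = 78·147/31 = 11466/31 ≈ 369.9 → 370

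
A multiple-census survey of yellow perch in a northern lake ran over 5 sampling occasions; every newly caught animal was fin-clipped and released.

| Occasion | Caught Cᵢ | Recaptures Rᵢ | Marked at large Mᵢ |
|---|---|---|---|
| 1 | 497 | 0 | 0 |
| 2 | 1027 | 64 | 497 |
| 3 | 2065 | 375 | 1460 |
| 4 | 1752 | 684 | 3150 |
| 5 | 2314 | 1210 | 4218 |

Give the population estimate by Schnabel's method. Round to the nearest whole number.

N ≈ 8060

Σ MᵢCᵢ = 0·497 + 497·1027 + 1460·2065 + 3150·1752 + 4218·2314 = 0 + 510419 + 3014900 + 5518800 + 9760452 = 18804571
Σ Rᵢ = 0 + 64 + 375 + 684 + 1210 = 2333
N̂ = 18804571 / 2333 ≈ 8060.3 → 8060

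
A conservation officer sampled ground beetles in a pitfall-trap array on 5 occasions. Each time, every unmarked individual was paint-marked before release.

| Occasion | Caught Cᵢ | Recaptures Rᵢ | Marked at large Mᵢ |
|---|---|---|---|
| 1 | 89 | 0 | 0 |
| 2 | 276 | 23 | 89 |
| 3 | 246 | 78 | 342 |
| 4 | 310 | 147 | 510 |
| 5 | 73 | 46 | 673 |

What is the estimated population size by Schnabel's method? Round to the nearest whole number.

N ≈ 1075

Σ MᵢCᵢ = 0·89 + 89·276 + 342·246 + 510·310 + 673·73 = 0 + 24564 + 84132 + 158100 + 49129 = 315925
Σ Rᵢ = 0 + 23 + 78 + 147 + 46 = 294
N̂ = 315925 / 294 ≈ 1074.6 → 1075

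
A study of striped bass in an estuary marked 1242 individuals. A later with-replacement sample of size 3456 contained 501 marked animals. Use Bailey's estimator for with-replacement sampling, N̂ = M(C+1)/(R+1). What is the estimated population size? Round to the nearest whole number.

N̂ = 1242·(3456+1)/(501+1) = 1242·3457/502 = 4293594/502 ≈ 8553.0 → 8553

N ≈ 8553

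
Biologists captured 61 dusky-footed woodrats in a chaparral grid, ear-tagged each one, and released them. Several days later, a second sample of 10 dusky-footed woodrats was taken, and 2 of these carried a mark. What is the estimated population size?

N = 305

N = (61 × 10) / 2 = 610 / 2 = 305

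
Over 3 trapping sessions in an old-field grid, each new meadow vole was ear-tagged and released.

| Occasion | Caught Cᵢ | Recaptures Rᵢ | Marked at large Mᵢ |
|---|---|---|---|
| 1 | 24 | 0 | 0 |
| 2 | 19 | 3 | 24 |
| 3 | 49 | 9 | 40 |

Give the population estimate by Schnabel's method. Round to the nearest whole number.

N ≈ 201

Σ MᵢCᵢ = 0·24 + 24·19 + 40·49 = 0 + 456 + 1960 = 2416
Σ Rᵢ = 0 + 3 + 9 = 12
N̂ = 2416 / 12 ≈ 201.3 → 201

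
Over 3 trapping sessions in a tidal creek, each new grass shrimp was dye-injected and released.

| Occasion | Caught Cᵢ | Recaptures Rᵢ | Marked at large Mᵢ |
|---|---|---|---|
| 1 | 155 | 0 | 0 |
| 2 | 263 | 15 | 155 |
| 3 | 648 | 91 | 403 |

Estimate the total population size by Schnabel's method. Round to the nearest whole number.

N ≈ 2848

Σ MᵢCᵢ = 0·155 + 155·263 + 403·648 = 0 + 40765 + 261144 = 301909
Σ Rᵢ = 0 + 15 + 91 = 106
N̂ = 301909 / 106 ≈ 2848.2 → 2848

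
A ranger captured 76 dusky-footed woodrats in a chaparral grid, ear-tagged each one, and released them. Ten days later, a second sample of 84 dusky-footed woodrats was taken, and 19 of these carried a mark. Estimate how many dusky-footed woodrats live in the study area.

N = 336

If marked individuals mix randomly, R/C ≈ M/N, giving N ≈ M·C/R.
N = (76 × 84) / 19 = 6384 / 19 = 336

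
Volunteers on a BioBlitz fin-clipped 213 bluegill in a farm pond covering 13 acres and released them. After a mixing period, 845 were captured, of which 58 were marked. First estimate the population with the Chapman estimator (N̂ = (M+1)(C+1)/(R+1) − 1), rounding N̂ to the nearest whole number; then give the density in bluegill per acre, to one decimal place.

N̂ = 214·846/59 − 1 = 181044/59 − 1 ≈ 3067.5 → 3068
Density = N̂ / area = 3068 / 13 = 236.0 per acre

density ≈ 236.0 bluegill per acre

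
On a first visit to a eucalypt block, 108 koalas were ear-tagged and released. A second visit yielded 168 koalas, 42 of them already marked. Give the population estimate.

N = (108 × 168) / 42 = 18144 / 42 = 432

N = 432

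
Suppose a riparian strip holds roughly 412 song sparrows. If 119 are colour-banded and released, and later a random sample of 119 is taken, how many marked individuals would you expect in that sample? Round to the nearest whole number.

expected recaptures ≈ 34

The marked fraction of the population is 119/412, so in a sample of 119 expect C·(M/N) marked.
E[R] = 119 × 119 / 412 = 14161 / 412 ≈ 34.4 → 34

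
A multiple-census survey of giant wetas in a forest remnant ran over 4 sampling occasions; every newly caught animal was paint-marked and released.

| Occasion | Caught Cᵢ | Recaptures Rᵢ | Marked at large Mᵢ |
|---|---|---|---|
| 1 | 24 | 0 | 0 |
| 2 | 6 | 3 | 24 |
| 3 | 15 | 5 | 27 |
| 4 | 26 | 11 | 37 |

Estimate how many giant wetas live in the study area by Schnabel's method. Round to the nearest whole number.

Σ MᵢCᵢ = 0·24 + 24·6 + 27·15 + 37·26 = 0 + 144 + 405 + 962 = 1511
Σ Rᵢ = 0 + 3 + 5 + 11 = 19
N̂ = 1511 / 19 ≈ 79.5 → 80

N ≈ 80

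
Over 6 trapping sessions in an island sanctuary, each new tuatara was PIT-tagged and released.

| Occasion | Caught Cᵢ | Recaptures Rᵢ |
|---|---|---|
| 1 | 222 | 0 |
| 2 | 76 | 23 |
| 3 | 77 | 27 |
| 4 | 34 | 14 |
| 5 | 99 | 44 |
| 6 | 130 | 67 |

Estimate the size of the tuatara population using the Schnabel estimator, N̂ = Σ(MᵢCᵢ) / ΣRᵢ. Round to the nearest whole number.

Marked at large before each occasion: Mᵢ = Σⱼ<ᵢ (Cⱼ − Rⱼ) → M1=0, M2=222, M3=275, M4=325, M5=345, M6=400
Σ MᵢCᵢ = 0·222 + 222·76 + 275·77 + 325·34 + 345·99 + 400·130 = 0 + 16872 + 21175 + 11050 + 34155 + 52000 = 135252
Σ Rᵢ = 0 + 23 + 27 + 14 + 44 + 67 = 175
N̂ = 135252 / 175 ≈ 772.9 → 773

N ≈ 773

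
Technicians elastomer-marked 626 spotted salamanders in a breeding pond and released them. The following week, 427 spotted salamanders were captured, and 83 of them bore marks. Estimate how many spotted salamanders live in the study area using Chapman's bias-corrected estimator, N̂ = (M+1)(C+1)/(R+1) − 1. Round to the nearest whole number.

N ≈ 3194

N̂ = (626+1)(427+1)/(83+1) − 1 = 627·428/84 − 1
= 268356/84 − 1 ≈ 3194.7 − 1 ≈ 3193.7 → 3194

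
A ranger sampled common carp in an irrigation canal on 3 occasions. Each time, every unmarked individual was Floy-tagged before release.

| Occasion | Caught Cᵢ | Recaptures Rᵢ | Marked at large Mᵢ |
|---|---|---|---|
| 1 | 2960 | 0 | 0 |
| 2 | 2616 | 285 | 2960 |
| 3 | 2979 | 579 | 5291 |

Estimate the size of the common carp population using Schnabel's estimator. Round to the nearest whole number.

Σ MᵢCᵢ = 0·2960 + 2960·2616 + 5291·2979 = 0 + 7743360 + 15761889 = 23505249
Σ Rᵢ = 0 + 285 + 579 = 864
N̂ = 23505249 / 864 ≈ 27205.1 → 27205

N ≈ 27,205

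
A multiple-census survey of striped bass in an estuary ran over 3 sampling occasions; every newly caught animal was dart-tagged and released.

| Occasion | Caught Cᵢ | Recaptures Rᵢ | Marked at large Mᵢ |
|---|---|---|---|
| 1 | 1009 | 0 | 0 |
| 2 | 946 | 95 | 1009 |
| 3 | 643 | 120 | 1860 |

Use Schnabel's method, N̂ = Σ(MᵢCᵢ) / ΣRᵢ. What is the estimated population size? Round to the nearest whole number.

Σ MᵢCᵢ = 0·1009 + 1009·946 + 1860·643 = 0 + 954514 + 1195980 = 2150494
Σ Rᵢ = 0 + 95 + 120 = 215
N̂ = 2150494 / 215 ≈ 10002.3 → 10002

N ≈ 10,002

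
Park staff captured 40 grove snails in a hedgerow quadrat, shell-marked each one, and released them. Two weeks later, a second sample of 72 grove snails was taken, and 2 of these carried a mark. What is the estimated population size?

N = 1440

N = (40 × 72) / 2 = 2880 / 2 = 1440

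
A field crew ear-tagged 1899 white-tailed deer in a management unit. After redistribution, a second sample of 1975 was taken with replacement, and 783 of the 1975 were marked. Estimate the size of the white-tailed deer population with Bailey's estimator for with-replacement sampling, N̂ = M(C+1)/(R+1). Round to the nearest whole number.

N̂ = 1899·(1975+1)/(783+1) = 1899·1976/784 = 3752424/784 ≈ 4786.3 → 4786

N ≈ 4786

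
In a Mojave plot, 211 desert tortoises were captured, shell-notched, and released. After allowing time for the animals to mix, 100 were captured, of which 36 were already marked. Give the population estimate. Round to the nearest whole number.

N ≈ 586

N = (211 × 100) / 36 = 21100 / 36 ≈ 586.1 → 586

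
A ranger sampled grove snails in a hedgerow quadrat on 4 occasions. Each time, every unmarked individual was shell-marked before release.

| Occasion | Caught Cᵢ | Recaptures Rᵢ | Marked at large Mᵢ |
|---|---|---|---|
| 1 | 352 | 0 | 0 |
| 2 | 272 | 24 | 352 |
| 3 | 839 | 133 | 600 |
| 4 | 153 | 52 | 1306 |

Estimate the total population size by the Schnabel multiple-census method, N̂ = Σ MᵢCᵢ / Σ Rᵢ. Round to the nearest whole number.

Σ MᵢCᵢ = 0·352 + 352·272 + 600·839 + 1306·153 = 0 + 95744 + 503400 + 199818 = 798962
Σ Rᵢ = 0 + 24 + 133 + 52 = 209
N̂ = 798962 / 209 ≈ 3822.8 → 3823

N ≈ 3823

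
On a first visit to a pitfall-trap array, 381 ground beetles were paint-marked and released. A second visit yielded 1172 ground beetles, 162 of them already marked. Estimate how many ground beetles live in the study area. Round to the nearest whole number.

N ≈ 2756

If marked individuals mix randomly, R/C ≈ M/N, giving N ≈ M·C/R.
N = (381 × 1172) / 162 = 446532 / 162 ≈ 2756.4 → 2756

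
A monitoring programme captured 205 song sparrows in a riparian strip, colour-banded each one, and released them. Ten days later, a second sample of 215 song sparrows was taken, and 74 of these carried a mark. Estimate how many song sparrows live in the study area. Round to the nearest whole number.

Lincoln-Petersen assumes M/N = R/C, so N = M·C / R.
N = (205 × 215) / 74 = 44075 / 74 ≈ 595.6 → 596

N ≈ 596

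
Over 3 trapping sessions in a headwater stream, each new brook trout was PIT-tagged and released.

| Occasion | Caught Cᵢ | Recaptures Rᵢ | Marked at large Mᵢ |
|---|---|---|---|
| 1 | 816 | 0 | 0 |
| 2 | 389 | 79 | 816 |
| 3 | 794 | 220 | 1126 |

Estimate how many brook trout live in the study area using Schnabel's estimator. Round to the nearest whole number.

N ≈ 4052

Σ MᵢCᵢ = 0·816 + 816·389 + 1126·794 = 0 + 317424 + 894044 = 1211468
Σ Rᵢ = 0 + 79 + 220 = 299
N̂ = 1211468 / 299 ≈ 4051.7 → 4052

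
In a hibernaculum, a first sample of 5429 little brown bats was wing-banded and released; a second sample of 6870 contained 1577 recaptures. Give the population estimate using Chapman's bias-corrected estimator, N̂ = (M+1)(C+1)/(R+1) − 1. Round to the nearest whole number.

N̂ = (5429+1)(6870+1)/(1577+1) − 1 = 5430·6871/1578 − 1
= 37309530/1578 − 1 ≈ 23643.6 − 1 ≈ 23642.6 → 23643

N ≈ 23,643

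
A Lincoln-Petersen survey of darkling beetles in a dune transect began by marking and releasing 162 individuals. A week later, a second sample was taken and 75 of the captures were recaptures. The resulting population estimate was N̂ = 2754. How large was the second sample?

From N = M·C/R: C = N·R / M = 2754·75 / 162 = 206550 / 162 = 1275.

C = 1275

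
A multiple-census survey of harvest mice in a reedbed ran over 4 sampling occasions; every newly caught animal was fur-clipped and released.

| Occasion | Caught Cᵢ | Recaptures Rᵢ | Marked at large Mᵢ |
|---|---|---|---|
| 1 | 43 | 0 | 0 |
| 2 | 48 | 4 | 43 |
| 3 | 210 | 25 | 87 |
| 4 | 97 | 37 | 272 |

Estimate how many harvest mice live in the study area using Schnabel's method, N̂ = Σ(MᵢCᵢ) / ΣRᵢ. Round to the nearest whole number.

N ≈ 708

Σ MᵢCᵢ = 0·43 + 43·48 + 87·210 + 272·97 = 0 + 2064 + 18270 + 26384 = 46718
Σ Rᵢ = 0 + 4 + 25 + 37 = 66
N̂ = 46718 / 66 ≈ 707.8 → 708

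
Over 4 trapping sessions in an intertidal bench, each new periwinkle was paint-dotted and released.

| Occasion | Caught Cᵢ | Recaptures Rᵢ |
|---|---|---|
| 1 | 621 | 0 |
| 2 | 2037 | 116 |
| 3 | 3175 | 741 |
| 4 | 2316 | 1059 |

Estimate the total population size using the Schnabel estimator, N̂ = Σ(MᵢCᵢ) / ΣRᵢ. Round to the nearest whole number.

Marked at large before each occasion: Mᵢ = Σⱼ<ᵢ (Cⱼ − Rⱼ) → M1=0, M2=621, M3=2542, M4=4976
Σ MᵢCᵢ = 0·621 + 621·2037 + 2542·3175 + 4976·2316 = 0 + 1264977 + 8070850 + 11524416 = 20860243
Σ Rᵢ = 0 + 116 + 741 + 1059 = 1916
N̂ = 20860243 / 1916 ≈ 10887.4 → 10887

N ≈ 10,887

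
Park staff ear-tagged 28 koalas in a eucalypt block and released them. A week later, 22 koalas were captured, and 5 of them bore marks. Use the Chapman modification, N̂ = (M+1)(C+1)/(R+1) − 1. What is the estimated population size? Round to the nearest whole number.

N ≈ 110

N̂ = (28+1)(22+1)/(5+1) − 1 = 29·23/6 − 1
= 667/6 − 1 ≈ 111.2 − 1 ≈ 110.2 → 110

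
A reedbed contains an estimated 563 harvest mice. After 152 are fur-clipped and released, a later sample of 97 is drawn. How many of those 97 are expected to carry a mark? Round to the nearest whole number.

The marked fraction of the population is 152/563, so in a sample of 97 expect C·(M/N) marked.
E[R] = 152 × 97 / 563 = 14744 / 563 ≈ 26.2 → 26

expected recaptures ≈ 26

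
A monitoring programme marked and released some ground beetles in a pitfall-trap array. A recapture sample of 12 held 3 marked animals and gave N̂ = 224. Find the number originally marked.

From N = M·C/R: M = N·R / C = 224·3 / 12 = 672 / 12 = 56.

M = 56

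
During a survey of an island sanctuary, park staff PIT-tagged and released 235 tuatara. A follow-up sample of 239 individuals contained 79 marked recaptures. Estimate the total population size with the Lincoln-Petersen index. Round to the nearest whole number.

Lincoln-Petersen assumes M/N = R/C, so N = M·C / R.
N = (235 × 239) / 79 = 56165 / 79 ≈ 710.9 → 711

N ≈ 711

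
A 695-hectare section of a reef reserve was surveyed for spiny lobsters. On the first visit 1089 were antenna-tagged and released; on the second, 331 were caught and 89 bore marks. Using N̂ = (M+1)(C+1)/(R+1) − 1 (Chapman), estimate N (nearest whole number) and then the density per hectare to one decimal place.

density ≈ 5.8 spiny lobsters per hectare

N̂ = 1090·332/90 − 1 = 361880/90 − 1 ≈ 4019.9 → 4020
Density = N̂ / area = 4020 / 695 ≈ 5.78 → 5.8 per hectare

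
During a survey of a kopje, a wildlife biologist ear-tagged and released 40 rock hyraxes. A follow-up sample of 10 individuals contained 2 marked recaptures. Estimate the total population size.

If marked individuals mix randomly, R/C ≈ M/N, giving N ≈ M·C/R.
N = (40 × 10) / 2 = 400 / 2 = 200

N = 200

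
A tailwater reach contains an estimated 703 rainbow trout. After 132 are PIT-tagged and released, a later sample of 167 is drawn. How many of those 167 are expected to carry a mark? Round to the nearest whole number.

expected recaptures ≈ 31

The marked fraction of the population is 132/703, so in a sample of 167 expect C·(M/N) marked.
E[R] = 132 × 167 / 703 = 22044 / 703 ≈ 31.4 → 31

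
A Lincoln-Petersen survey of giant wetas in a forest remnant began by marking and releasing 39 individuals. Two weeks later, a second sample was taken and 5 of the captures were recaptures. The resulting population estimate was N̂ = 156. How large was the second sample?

C = 20

From N = M·C/R: C = N·R / M = 156·5 / 39 = 780 / 39 = 20.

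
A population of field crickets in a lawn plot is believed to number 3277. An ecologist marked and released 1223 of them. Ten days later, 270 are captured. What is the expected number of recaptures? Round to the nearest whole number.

expected recaptures ≈ 101

The marked fraction of the population is 1223/3277, so in a sample of 270 expect C·(M/N) marked.
E[R] = 1223 × 270 / 3277 = 330210 / 3277 ≈ 100.8 → 101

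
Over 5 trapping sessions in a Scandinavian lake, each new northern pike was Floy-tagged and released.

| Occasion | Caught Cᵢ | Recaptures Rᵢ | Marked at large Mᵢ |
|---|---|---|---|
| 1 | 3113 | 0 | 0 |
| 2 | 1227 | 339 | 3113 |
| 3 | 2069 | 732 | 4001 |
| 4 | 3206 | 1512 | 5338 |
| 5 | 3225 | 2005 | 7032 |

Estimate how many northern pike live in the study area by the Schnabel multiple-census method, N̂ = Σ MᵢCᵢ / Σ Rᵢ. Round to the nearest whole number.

N ≈ 11,310

Σ MᵢCᵢ = 0·3113 + 3113·1227 + 4001·2069 + 5338·3206 + 7032·3225 = 0 + 3819651 + 8278069 + 17113628 + 22678200 = 51889548
Σ Rᵢ = 0 + 339 + 732 + 1512 + 2005 = 4588
N̂ = 51889548 / 4588 ≈ 11309.8 → 11310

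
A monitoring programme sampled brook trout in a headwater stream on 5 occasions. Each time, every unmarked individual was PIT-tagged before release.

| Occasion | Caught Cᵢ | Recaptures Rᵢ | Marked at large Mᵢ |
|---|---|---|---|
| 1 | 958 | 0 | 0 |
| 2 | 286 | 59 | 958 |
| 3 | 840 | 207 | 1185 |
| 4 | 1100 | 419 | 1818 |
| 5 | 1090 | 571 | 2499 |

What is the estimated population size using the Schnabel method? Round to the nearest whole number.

Σ MᵢCᵢ = 0·958 + 958·286 + 1185·840 + 1818·1100 + 2499·1090 = 0 + 273988 + 995400 + 1999800 + 2723910 = 5993098
Σ Rᵢ = 0 + 59 + 207 + 419 + 571 = 1256
N̂ = 5993098 / 1256 ≈ 4771.6 → 4772

N ≈ 4772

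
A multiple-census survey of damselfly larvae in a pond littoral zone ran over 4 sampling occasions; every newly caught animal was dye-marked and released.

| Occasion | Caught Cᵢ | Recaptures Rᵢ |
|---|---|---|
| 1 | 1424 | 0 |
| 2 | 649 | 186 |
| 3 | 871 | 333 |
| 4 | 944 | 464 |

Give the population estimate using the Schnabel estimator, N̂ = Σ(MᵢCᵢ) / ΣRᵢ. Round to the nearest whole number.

Marked at large before each occasion: Mᵢ = Σⱼ<ᵢ (Cⱼ − Rⱼ) → M1=0, M2=1424, M3=1887, M4=2425
Σ MᵢCᵢ = 0·1424 + 1424·649 + 1887·871 + 2425·944 = 0 + 924176 + 1643577 + 2289200 = 4856953
Σ Rᵢ = 0 + 186 + 333 + 464 = 983
N̂ = 4856953 / 983 ≈ 4940.9 → 4941

N ≈ 4941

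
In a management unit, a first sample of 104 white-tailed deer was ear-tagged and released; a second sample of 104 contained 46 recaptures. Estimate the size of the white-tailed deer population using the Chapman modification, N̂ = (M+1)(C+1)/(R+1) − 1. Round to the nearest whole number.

N̂ = (104+1)(104+1)/(46+1) − 1 = 105·105/47 − 1
= 11025/47 − 1 ≈ 234.6 − 1 ≈ 233.6 → 234

N ≈ 234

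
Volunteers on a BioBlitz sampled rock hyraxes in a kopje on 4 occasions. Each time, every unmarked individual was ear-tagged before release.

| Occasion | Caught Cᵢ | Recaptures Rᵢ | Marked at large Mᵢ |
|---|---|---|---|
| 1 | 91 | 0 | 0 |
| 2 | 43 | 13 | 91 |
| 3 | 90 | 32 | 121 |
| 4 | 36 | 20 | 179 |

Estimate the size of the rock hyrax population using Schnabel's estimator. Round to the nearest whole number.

N ≈ 327

Σ MᵢCᵢ = 0·91 + 91·43 + 121·90 + 179·36 = 0 + 3913 + 10890 + 6444 = 21247
Σ Rᵢ = 0 + 13 + 32 + 20 = 65
N̂ = 21247 / 65 ≈ 326.9 → 327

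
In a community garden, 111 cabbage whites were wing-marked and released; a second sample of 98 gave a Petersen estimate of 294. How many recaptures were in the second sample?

R = 37

From N = M·C/R: R = M·C / N = 111·98 / 294 = 10878 / 294 = 37.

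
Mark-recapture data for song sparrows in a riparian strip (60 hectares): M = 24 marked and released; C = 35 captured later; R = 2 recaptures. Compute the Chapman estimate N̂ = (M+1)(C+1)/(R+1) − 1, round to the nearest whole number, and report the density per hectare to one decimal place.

density ≈ 5.0 song sparrows per hectare

N̂ = 25·36/3 − 1 = 900/3 − 1 = 299
Density = N̂ / area = 299 / 60 ≈ 4.98 → 5.0 per hectare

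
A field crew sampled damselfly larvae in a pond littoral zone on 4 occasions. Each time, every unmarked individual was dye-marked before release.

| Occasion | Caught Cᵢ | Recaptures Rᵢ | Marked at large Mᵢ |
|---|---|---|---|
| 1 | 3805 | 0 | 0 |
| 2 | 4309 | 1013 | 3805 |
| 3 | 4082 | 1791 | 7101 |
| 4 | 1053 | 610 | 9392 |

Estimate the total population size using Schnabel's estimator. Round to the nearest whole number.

N ≈ 16,190

Σ MᵢCᵢ = 0·3805 + 3805·4309 + 7101·4082 + 9392·1053 = 0 + 16395745 + 28986282 + 9889776 = 55271803
Σ Rᵢ = 0 + 1013 + 1791 + 610 = 3414
N̂ = 55271803 / 3414 ≈ 16189.7 → 16190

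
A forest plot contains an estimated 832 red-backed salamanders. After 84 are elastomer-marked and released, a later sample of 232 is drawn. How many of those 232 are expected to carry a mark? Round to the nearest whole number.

expected recaptures ≈ 23

Expected recaptures E[R] = M·C / N.
E[R] = 84 × 232 / 832 = 19488 / 832 ≈ 23.4 → 23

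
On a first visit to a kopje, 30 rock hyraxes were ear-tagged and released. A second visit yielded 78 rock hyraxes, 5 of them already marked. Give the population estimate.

Lincoln-Petersen assumes M/N = R/C, so N = M·C / R.
N = (30 × 78) / 5 = 2340 / 5 = 468

N = 468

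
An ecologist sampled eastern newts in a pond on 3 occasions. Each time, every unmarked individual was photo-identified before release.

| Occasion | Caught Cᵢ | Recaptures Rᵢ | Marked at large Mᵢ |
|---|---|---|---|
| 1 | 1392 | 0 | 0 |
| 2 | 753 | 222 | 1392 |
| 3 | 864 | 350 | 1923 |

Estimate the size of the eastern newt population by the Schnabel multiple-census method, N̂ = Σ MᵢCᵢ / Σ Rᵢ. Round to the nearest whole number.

Σ MᵢCᵢ = 0·1392 + 1392·753 + 1923·864 = 0 + 1048176 + 1661472 = 2709648
Σ Rᵢ = 0 + 222 + 350 = 572
N̂ = 2709648 / 572 ≈ 4737.1 → 4737

N ≈ 4737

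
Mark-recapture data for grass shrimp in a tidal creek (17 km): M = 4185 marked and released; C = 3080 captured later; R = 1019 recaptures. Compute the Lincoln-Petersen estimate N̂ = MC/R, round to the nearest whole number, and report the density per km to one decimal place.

N̂ = 4185·3080/1019 = 12889800/1019 ≈ 12649.46 → 12649
Density = N̂ / area = 12649 / 17 ≈ 744.06 → 744.1 per km

density ≈ 744.1 grass shrimp per km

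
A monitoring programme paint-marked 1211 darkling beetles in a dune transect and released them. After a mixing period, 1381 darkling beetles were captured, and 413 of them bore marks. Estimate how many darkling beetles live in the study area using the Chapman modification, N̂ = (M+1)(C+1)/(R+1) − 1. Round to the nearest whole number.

N ≈ 4045

N̂ = (1211+1)(1381+1)/(413+1) − 1 = 1212·1382/414 − 1
= 1674984/414 − 1 ≈ 4045.9 − 1 ≈ 4044.9 → 4045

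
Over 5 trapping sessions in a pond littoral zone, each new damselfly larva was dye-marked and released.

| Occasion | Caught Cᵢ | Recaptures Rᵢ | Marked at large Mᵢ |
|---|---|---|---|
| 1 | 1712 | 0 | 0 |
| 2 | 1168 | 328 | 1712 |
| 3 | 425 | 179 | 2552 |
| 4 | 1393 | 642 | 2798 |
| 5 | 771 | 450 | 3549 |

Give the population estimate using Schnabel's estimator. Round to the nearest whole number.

N ≈ 6078

Σ MᵢCᵢ = 0·1712 + 1712·1168 + 2552·425 + 2798·1393 + 3549·771 = 0 + 1999616 + 1084600 + 3897614 + 2736279 = 9718109
Σ Rᵢ = 0 + 328 + 179 + 642 + 450 = 1599
N̂ = 9718109 / 1599 ≈ 6077.6 → 6078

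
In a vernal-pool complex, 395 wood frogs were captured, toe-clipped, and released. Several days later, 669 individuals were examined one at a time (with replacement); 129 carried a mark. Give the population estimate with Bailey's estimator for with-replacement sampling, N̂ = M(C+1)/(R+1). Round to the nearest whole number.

N̂ = 395·(669+1)/(129+1) = 395·670/130 = 264650/130 ≈ 2035.8 → 2036

N ≈ 2036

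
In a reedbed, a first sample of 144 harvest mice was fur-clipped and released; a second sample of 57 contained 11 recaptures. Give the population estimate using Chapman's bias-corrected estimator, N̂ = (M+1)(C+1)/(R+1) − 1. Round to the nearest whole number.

N̂ = (144+1)(57+1)/(11+1) − 1 = 145·58/12 − 1
= 8410/12 − 1 ≈ 700.8 − 1 ≈ 699.8 → 700

N ≈ 700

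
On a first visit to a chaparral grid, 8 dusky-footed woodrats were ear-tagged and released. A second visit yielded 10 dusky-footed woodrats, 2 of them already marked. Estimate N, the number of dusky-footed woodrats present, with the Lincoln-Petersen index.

Lincoln-Petersen assumes M/N = R/C, so N = M·C / R.
N = (8 × 10) / 2 = 80 / 2 = 40

N = 40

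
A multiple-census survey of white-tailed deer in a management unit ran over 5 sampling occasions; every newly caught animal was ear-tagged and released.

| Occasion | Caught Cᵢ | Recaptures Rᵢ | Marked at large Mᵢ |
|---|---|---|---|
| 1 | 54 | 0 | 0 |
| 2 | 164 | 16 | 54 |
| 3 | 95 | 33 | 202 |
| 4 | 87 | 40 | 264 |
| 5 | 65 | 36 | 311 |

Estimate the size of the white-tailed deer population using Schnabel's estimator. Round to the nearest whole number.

N ≈ 570

Σ MᵢCᵢ = 0·54 + 54·164 + 202·95 + 264·87 + 311·65 = 0 + 8856 + 19190 + 22968 + 20215 = 71229
Σ Rᵢ = 0 + 16 + 33 + 40 + 36 = 125
N̂ = 71229 / 125 ≈ 569.8 → 570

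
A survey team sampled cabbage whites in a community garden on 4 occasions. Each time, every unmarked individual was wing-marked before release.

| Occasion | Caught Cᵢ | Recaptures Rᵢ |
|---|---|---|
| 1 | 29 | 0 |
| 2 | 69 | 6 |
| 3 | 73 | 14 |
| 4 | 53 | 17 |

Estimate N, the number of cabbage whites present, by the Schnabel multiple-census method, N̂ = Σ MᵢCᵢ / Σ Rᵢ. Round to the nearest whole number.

N ≈ 452

Marked at large before each occasion: Mᵢ = Σⱼ<ᵢ (Cⱼ − Rⱼ) → M1=0, M2=29, M3=92, M4=151
Σ MᵢCᵢ = 0·29 + 29·69 + 92·73 + 151·53 = 0 + 2001 + 6716 + 8003 = 16720
Σ Rᵢ = 0 + 6 + 14 + 17 = 37
N̂ = 16720 / 37 ≈ 451.9 → 452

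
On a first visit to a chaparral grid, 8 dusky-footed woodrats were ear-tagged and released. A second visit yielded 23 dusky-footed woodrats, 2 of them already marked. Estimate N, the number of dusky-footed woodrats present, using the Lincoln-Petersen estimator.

N = 92

N = (8 × 23) / 2 = 184 / 2 = 92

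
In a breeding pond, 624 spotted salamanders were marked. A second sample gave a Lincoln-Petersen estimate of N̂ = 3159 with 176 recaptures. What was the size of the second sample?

C = 891

From N = M·C/R: C = N·R / M = 3159·176 / 624 = 555984 / 624 = 891.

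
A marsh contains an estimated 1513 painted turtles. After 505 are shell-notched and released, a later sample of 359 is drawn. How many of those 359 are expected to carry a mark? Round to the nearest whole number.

expected recaptures ≈ 120

The marked fraction of the population is 505/1513, so in a sample of 359 expect C·(M/N) marked.
E[R] = 505 × 359 / 1513 = 181295 / 1513 ≈ 119.8 → 120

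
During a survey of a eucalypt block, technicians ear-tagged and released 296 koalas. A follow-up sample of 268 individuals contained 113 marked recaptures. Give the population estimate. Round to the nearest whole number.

N ≈ 702

N = (296 × 268) / 113 = 79328 / 113 ≈ 702.0 → 702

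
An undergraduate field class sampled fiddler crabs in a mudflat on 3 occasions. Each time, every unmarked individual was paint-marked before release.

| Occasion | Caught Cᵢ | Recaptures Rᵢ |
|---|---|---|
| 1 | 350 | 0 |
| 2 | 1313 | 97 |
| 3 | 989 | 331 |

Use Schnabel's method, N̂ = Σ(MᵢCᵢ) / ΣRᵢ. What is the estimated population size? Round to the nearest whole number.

Marked at large before each occasion: Mᵢ = Σⱼ<ᵢ (Cⱼ − Rⱼ) → M1=0, M2=350, M3=1566
Σ MᵢCᵢ = 0·350 + 350·1313 + 1566·989 = 0 + 459550 + 1548774 = 2008324
Σ Rᵢ = 0 + 97 + 331 = 428
N̂ = 2008324 / 428 ≈ 4692.3 → 4692

N ≈ 4692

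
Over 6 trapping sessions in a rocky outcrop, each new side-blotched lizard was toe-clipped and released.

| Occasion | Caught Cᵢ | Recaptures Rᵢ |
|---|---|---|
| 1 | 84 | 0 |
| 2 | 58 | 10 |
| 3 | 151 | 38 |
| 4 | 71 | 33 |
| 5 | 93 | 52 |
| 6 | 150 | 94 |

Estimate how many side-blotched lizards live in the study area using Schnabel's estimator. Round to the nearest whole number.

N ≈ 516

Marked at large before each occasion: Mᵢ = Σⱼ<ᵢ (Cⱼ − Rⱼ) → M1=0, M2=84, M3=132, M4=245, M5=283, M6=324
Σ MᵢCᵢ = 0·84 + 84·58 + 132·151 + 245·71 + 283·93 + 324·150 = 0 + 4872 + 19932 + 17395 + 26319 + 48600 = 117118
Σ Rᵢ = 0 + 10 + 38 + 33 + 52 + 94 = 227
N̂ = 117118 / 227 ≈ 515.9 → 516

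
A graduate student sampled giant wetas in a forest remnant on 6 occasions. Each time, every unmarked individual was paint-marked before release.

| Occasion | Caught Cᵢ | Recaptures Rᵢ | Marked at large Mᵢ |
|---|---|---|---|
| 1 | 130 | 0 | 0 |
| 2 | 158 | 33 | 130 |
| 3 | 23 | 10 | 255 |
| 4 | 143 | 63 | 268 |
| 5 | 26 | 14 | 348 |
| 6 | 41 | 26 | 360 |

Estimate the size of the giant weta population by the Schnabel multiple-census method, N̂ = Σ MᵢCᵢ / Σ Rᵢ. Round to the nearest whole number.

N ≈ 606

Σ MᵢCᵢ = 0·130 + 130·158 + 255·23 + 268·143 + 348·26 + 360·41 = 0 + 20540 + 5865 + 38324 + 9048 + 14760 = 88537
Σ Rᵢ = 0 + 33 + 10 + 63 + 14 + 26 = 146
N̂ = 88537 / 146 ≈ 606.4 → 606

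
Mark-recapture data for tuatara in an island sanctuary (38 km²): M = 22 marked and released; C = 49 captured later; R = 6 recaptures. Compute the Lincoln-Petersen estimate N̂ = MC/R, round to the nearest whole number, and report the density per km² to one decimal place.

density ≈ 4.7 tuatara per km²

N̂ = 22·49/6 = 1078/6 ≈ 179.7 → 180
Density = N̂ / area = 180 / 38 ≈ 4.74 → 4.7 per km²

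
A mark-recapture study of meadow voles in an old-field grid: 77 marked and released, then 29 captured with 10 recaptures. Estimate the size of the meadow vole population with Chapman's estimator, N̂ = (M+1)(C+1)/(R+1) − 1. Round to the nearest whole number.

N ≈ 212

N̂ = (77+1)(29+1)/(10+1) − 1 = 78·30/11 − 1
= 2340/11 − 1 ≈ 212.7 − 1 ≈ 211.7 → 212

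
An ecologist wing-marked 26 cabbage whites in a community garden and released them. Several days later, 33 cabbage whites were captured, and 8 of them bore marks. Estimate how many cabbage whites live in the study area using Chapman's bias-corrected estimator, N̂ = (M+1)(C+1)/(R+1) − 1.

N̂ = (26+1)(33+1)/(8+1) − 1 = 27·34/9 − 1
= 918/9 − 1 = 102 − 1 = 101

N = 101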